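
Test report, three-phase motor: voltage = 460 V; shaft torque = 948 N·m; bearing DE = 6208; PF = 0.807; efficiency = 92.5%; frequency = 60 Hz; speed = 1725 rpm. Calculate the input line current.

ω = 2π×1725/60 = 180.6 rad/s; P_out = τω = 948 × 180.6 = 171209 W
P_in = P_out / η = 171209 / 0.925 = 185091 W
I_L = P_in / (√3·V_L·cosφ) = 185091 / (1.732 × 460 × 0.807) = 288 A

288 A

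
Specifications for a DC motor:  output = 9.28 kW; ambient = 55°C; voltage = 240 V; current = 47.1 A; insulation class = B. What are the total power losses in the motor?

P_in = V·I = 240×47.1 = 11304 W
P_out = 9280 W
Losses = P_in − P_out = 11304 − 9280 = 2024 W

2.02 kW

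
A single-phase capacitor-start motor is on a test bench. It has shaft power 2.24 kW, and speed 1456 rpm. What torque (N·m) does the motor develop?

ω = 2π × 1456/60 = 152.5 rad/s
τ = P/ω = 2240/152.5 = 14.7 N·m

14.7 N·m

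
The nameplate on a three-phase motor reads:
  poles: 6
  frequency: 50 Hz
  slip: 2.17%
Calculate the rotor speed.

978 rpm

n_s = 120f/p = 120×50/6 = 1000 rpm
n = n_s(1 − s) = 1000 × (1 − 0.0217) = 978 rpm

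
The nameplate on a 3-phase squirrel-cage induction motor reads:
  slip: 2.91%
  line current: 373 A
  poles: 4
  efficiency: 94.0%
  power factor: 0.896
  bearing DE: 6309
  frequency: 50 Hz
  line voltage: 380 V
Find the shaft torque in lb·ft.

P_in = √3·V·I·cosφ = 1.732 × 380 × 373 × 0.896 = 219962 W
P_out = η·P_in = 0.94 × 219962 = 206764 W
n_s = 120×50/4 = 1500 rpm; n = 1500×(1−0.0291) = 1456 rpm
ω = 2π×1456/60 = 152.5 rad/s
τ = P_out/ω = 206764/152.5 = 1356 N·m
In lb·ft: 1356/1.356 = 1000 lb·ft

1000 lb·ft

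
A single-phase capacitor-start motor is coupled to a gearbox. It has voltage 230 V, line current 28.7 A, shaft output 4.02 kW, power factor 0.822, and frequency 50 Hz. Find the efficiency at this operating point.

74.1 %

P_out = 4.02 kW = 4020 W
P_in = V·I·cosφ = 230 × 28.7 × 0.822 = 5426 W
η = P_out / P_in = 4020 / 5426 = 0.741 = 74.1%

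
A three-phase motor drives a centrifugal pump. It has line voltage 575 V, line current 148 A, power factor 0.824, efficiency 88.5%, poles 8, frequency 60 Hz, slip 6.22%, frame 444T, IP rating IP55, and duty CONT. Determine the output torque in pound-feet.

P_in = √3·V·I·cosφ = 1.732 × 575 × 148 × 0.824 = 121452 W
P_out = η·P_in = 0.885 × 121452 = 107485 W
n_s = 120×60/8 = 900 rpm; n = 900×(1−0.0622) = 844 rpm
ω = 2π×844/60 = 88.38 rad/s
τ = P_out/ω = 107485/88.38 = 1216 N·m
In lb·ft: 1216/1.356 = 897 lb·ft

897 lb·ft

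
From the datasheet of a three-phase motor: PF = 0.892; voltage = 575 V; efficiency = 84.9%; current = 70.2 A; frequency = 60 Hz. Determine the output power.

P_in = √3·V·I·cosφ = 1.732 × 575 × 70.2 × 0.892 = 62362 W
P_out = η·P_in = 0.849 × 62362 = 52945 W

52.9 kW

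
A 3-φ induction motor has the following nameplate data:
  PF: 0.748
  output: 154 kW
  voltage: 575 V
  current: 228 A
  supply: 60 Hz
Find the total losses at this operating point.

P_in = √3·V·I·cosφ = 1.732×575×228×0.748 = 169845 W
P_out = 154000 W
Losses = P_in − P_out = 169845 − 154000 = 15845 W

15.8 kW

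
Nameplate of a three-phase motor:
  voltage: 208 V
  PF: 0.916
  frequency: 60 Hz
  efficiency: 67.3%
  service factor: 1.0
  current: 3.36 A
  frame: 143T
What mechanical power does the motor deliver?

P_in = √3·V·I·cosφ = 1.732 × 208 × 3.36 × 0.916 = 1109 W
P_out = η·P_in = 0.673 × 1109 = 746 W

0.746 kW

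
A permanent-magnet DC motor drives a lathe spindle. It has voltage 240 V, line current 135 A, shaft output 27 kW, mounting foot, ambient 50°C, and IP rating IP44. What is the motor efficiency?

P_out = 27 kW = 27000 W
P_in = V·I = 240 × 135 = 32400 W
η = P_out / P_in = 27000 / 32400 = 0.833 = 83.3%

83.3 %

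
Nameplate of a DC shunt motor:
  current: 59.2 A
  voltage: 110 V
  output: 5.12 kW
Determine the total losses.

1390 W

P_in = V·I = 110×59.2 = 6512 W
P_out = 5120 W
Losses = P_in − P_out = 6512 − 5120 = 1392 W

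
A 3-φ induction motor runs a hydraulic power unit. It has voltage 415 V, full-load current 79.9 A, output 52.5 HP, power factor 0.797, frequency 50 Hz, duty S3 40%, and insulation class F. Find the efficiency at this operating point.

85.6 %

P_out = 52.5 × 746 = 39165 W
P_in = √3·V_L·I_L·cosφ = 1.732 × 415 × 79.9 × 0.797 = 45772 W
η = P_out / P_in = 39165 / 45772 = 0.856 = 85.6%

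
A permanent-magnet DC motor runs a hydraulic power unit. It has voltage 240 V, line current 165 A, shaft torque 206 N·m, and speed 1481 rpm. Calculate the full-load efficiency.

ω = 2π × 1481/60 = 155.1 rad/s; P_out = τω = 206 × 155.1 = 31951 W
P_in = V·I = 240 × 165 = 39600 W
η = P_out / P_in = 31951 / 39600 = 0.807 = 80.7%

80.7 %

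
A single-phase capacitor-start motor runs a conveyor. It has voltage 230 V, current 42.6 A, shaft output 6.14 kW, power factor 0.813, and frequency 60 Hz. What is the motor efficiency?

P_out = 6.14 kW = 6140 W
P_in = V·I·cosφ = 230 × 42.6 × 0.813 = 7966 W
η = P_out / P_in = 6140 / 7966 = 0.771 = 77.1%

77.1 %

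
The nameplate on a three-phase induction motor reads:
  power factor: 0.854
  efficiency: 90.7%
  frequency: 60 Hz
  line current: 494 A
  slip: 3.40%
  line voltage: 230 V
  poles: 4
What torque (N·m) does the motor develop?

837 N·m

P_in = √3·V·I·cosφ = 1.732 × 230 × 494 × 0.854 = 168059 W
P_out = η·P_in = 0.907 × 168059 = 152430 W
n_s = 120×60/4 = 1800 rpm; n = 1800×(1−0.034) = 1739 rpm
ω = 2π×1739/60 = 182.1 rad/s
τ = P_out/ω = 152430/182.1 = 837 N·m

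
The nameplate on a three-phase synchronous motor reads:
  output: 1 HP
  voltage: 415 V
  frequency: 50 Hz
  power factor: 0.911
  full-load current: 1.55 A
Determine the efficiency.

P_out = 1 × 746 = 746 W
P_in = √3·V_L·I_L·cosφ = 1.732 × 415 × 1.55 × 0.911 = 1015 W
η = P_out / P_in = 746 / 1015 = 0.735 = 73.5%

73.5 %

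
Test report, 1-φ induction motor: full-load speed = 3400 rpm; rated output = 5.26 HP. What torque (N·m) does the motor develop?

P_out = 5.26 × 746 = 3924 W
ω = 2π × 3400/60 = 356 rad/s
τ = P_out/ω = 3924/356 = 11 N·m

11 N·m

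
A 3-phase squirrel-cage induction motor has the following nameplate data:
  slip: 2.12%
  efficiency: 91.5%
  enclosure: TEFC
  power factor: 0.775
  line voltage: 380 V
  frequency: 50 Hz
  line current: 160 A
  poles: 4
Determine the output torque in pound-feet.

358 lb·ft

P_in = √3·V·I·cosφ = 1.732 × 380 × 160 × 0.775 = 81612 W
P_out = η·P_in = 0.915 × 81612 = 74675 W
n_s = 120×50/4 = 1500 rpm; n = 1500×(1−0.0212) = 1468 rpm
ω = 2π×1468/60 = 153.7 rad/s
τ = P_out/ω = 74675/153.7 = 485.8 N·m
In lb·ft: 485.8/1.356 = 358 lb·ft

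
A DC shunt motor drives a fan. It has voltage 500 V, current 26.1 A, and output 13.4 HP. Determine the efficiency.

P_out = 13.4 × 746 = 9996 W
P_in = V·I = 500 × 26.1 = 13050 W
η = P_out / P_in = 9996 / 13050 = 0.766 = 76.6%

76.6 %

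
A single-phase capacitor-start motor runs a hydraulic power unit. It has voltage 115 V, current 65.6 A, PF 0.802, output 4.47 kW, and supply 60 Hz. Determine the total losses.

1.58 kW

P_in = V·I·cosφ = 115×65.6×0.802 = 6050 W
P_out = 4470 W
Losses = P_in − P_out = 6050 − 4470 = 1580 W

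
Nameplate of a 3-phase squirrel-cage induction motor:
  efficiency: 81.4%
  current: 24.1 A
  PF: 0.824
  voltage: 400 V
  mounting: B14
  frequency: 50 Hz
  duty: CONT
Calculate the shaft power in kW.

11.2 kW

P_in = √3·V·I·cosφ = 1.732 × 400 × 24.1 × 0.824 = 13758 W
P_out = η·P_in = 0.814 × 13758 = 11199 W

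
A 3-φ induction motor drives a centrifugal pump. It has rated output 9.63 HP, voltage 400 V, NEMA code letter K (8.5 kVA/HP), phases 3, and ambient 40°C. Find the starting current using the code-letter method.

118 A

S_LR = 8.5 × 9.63 = 81.855 kVA
I_LR = S_LR/(√3·V_L) = 81855/(1.732×400) = 118 A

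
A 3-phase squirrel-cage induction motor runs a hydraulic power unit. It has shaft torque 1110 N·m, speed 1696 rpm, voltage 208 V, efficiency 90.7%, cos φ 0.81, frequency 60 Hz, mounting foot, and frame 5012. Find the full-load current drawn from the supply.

745 A

ω = 2π×1696/60 = 177.6 rad/s; P_out = τω = 1110 × 177.6 = 197136 W
P_in = P_out / η = 197136 / 0.907 = 217350 W
I_L = P_in / (√3·V_L·cosφ) = 217350 / (1.732 × 208 × 0.81) = 745 A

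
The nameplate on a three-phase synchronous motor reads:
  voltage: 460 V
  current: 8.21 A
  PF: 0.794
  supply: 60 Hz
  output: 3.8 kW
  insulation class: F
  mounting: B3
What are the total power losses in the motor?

1390 W

P_in = √3·V·I·cosφ = 1.732×460×8.21×0.794 = 5194 W
P_out = 3800 W
Losses = P_in − P_out = 5194 − 3800 = 1394 W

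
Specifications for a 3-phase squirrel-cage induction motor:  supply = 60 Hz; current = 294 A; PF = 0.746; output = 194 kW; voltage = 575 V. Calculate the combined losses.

24400 W

P_in = √3·V·I·cosφ = 1.732×575×294×0.746 = 218425 W
P_out = 194000 W
Losses = P_in − P_out = 218425 − 194000 = 24425 W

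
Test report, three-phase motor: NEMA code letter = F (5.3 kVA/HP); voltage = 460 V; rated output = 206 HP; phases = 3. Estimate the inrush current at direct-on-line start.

1370 A

S_LR = 5.3 × 206 = 1091.8 kVA
I_LR = S_LR/(√3·V_L) = 1091800/(1.732×460) = 1370 A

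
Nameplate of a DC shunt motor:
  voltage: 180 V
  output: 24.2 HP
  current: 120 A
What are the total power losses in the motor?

P_in = V·I = 180×120 = 21600 W
P_out = 24.2×746 = 18053 W
Losses = P_in − P_out = 21600 − 18053 = 3547 W

3.55 kW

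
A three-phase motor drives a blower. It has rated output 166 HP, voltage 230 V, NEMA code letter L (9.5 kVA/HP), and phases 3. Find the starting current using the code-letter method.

3960 A

S_LR = 9.5 × 166 = 1577 kVA
I_LR = S_LR/(√3·V_L) = 1577000/(1.732×230) = 3960 A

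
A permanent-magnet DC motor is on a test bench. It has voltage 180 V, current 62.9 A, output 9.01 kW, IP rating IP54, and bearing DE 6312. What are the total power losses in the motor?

2.31 kW

P_in = V·I = 180×62.9 = 11322 W
P_out = 9010 W
Losses = P_in − P_out = 11322 − 9010 = 2312 W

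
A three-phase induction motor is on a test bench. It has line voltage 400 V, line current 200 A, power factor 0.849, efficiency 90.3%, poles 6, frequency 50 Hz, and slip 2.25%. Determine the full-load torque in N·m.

P_in = √3·V·I·cosφ = 1.732 × 400 × 200 × 0.849 = 117637 W
P_out = η·P_in = 0.903 × 117637 = 106226 W
n_s = 120×50/6 = 1000 rpm; n = 1000×(1−0.0225) = 978 rpm
ω = 2π×978/60 = 102.4 rad/s
τ = P_out/ω = 106226/102.4 = 1040 N·m

1040 N·m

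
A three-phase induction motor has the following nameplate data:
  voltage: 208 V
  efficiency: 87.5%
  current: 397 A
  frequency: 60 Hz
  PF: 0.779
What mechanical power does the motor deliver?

P_in = √3·V·I·cosφ = 1.732 × 208 × 397 × 0.779 = 111414 W
P_out = η·P_in = 0.875 × 111414 = 97487 W

97.5 kW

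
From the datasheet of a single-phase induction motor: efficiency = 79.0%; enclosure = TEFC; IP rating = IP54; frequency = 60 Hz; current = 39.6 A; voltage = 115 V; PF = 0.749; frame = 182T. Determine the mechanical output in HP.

P_in = V·I·cosφ = 115 × 39.6 × 0.749 = 3411 W
P_out = η·P_in = 0.79 × 3411 = 2695 W
= 2695/746 = 3.61 HP

3.61 HP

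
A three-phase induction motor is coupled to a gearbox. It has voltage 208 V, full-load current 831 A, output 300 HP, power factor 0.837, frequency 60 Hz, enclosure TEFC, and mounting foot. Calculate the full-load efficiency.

P_out = 300 × 746 = 223800 W
P_in = √3·V_L·I_L·cosφ = 1.732 × 208 × 831 × 0.837 = 250575 W
η = P_out / P_in = 223800 / 250575 = 0.893 = 89.3%

89.3 %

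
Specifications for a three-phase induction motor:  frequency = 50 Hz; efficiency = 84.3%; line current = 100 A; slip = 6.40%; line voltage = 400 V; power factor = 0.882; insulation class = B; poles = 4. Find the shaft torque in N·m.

P_in = √3·V·I·cosφ = 1.732 × 400 × 100 × 0.882 = 61105 W
P_out = η·P_in = 0.843 × 61105 = 51512 W
n_s = 120×50/4 = 1500 rpm; n = 1500×(1−0.064) = 1404 rpm
ω = 2π×1404/60 = 147 rad/s
τ = P_out/ω = 51512/147 = 350 N·m

350 N·m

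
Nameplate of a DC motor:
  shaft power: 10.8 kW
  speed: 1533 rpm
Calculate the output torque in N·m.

ω = 2π × 1533/60 = 160.5 rad/s
τ = P/ω = 10800/160.5 = 67.3 N·m

67.3 N·m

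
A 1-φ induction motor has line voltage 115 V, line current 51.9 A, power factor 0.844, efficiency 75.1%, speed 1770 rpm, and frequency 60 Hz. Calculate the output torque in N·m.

20.4 N·m

P_in = V·I·cosφ = 115 × 51.9 × 0.844 = 5037 W
P_out = η·P_in = 0.751 × 5037 = 3783 W
n = 1770 rpm
ω = 2π×1770/60 = 185.4 rad/s
τ = P_out/ω = 3783/185.4 = 20.4 N·m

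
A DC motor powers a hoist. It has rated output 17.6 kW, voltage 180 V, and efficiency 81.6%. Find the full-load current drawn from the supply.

120 A

P_out = 17.6 kW = 17600 W
P_in = P_out / η = 17600 / 0.816 = 21569 W
I = P_in / V = 21569 / 180 = 120 A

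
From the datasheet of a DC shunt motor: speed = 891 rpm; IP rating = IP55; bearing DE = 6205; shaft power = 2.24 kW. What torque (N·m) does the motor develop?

ω = 2π × 891/60 = 93.31 rad/s
τ = P/ω = 2240/93.31 = 24 N·m

24 N·m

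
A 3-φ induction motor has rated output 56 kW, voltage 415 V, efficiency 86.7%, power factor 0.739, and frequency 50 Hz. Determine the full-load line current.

P_out = 56 kW = 56000 W
P_in = P_out / η = 56000 / 0.867 = 64591 W
I_L = P_in / (√3·V_L·cosφ) = 64591 / (1.732 × 415 × 0.739) = 122 A

122 A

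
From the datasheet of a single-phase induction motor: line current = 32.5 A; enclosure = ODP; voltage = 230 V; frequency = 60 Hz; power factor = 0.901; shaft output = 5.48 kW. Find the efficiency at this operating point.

P_out = 5.48 kW = 5480 W
P_in = V·I·cosφ = 230 × 32.5 × 0.901 = 6735 W
η = P_out / P_in = 5480 / 6735 = 0.814 = 81.4%

81.4 %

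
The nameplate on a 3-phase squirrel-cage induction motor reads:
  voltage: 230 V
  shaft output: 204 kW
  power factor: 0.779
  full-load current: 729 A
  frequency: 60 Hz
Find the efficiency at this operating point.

P_out = 204 kW = 204000 W
P_in = √3·V_L·I_L·cosφ = 1.732 × 230 × 729 × 0.779 = 226225 W
η = P_out / P_in = 204000 / 226225 = 0.902 = 90.2%

90.2 %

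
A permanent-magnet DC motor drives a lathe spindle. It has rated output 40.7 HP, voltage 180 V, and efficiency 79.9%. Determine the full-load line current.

211 A

P_out = 40.7 × 746 = 30362 W
P_in = P_out / η = 30362 / 0.799 = 38000 W
I = P_in / V = 38000 / 180 = 211 A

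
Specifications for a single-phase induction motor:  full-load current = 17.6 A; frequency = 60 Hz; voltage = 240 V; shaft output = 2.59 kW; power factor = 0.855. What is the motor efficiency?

71.7 %

P_out = 2.59 kW = 2590 W
P_in = V·I·cosφ = 240 × 17.6 × 0.855 = 3612 W
η = P_out / P_in = 2590 / 3612 = 0.717 = 71.7%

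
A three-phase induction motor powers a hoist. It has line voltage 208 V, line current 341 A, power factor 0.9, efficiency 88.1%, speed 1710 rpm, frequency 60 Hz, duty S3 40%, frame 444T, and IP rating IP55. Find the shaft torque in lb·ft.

P_in = √3·V·I·cosφ = 1.732 × 208 × 341 × 0.9 = 110563 W
P_out = η·P_in = 0.881 × 110563 = 97406 W
n = 1710 rpm
ω = 2π×1710/60 = 179.1 rad/s
τ = P_out/ω = 97406/179.1 = 543.9 N·m
In lb·ft: 543.9/1.356 = 401 lb·ft

401 lb·ft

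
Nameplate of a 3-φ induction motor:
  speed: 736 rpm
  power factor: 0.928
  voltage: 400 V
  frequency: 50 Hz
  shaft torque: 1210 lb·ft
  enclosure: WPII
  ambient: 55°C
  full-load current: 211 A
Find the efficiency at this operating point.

93.2 %

τ = 1210 lb·ft × 1.356 = 1641 N·m
ω = 2π × 736/60 = 77.07 rad/s; P_out = τω = 1641 × 77.07 = 126472 W
P_in = √3·V_L·I_L·cosφ = 1.732 × 400 × 211 × 0.928 = 135656 W
η = P_out / P_in = 126472 / 135656 = 0.932 = 93.2%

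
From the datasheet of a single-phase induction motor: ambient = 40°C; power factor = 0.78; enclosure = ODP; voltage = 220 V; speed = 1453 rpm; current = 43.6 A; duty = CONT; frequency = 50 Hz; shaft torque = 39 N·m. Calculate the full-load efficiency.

ω = 2π × 1453/60 = 152.2 rad/s; P_out = τω = 39 × 152.2 = 5936 W
P_in = V·I·cosφ = 220 × 43.6 × 0.78 = 7482 W
η = P_out / P_in = 5936 / 7482 = 0.793 = 79.3%

79.3 %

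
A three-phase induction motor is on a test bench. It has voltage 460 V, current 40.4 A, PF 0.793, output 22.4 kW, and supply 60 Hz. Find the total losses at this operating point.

3.13 kW

P_in = √3·V·I·cosφ = 1.732×460×40.4×0.793 = 25525 W
P_out = 22400 W
Losses = P_in − P_out = 25525 − 22400 = 3125 W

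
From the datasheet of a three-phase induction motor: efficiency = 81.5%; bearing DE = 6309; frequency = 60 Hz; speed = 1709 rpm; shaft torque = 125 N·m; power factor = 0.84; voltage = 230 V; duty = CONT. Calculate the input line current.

82 A

ω = 2π×1709/60 = 179 rad/s; P_out = τω = 125 × 179 = 22375 W
P_in = P_out / η = 22375 / 0.815 = 27454 W
I_L = P_in / (√3·V_L·cosφ) = 27454 / (1.732 × 230 × 0.84) = 82 A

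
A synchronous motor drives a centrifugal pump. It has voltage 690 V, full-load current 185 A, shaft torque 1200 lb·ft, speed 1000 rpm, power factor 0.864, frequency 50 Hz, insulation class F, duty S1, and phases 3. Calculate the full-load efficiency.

89.2 %

τ = 1200 lb·ft × 1.356 = 1627 N·m
ω = 2π × 1000/60 = 104.7 rad/s; P_out = τω = 1627 × 104.7 = 170347 W
P_in = √3·V_L·I_L·cosφ = 1.732 × 690 × 185 × 0.864 = 191022 W
η = P_out / P_in = 170347 / 191022 = 0.892 = 89.2%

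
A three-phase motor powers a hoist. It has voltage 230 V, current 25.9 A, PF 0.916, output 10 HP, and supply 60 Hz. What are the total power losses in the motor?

1990 W

P_in = √3·V·I·cosφ = 1.732×230×25.9×0.916 = 9451 W
P_out = 10×746 = 7460 W
Losses = P_in − P_out = 9451 − 7460 = 1991 W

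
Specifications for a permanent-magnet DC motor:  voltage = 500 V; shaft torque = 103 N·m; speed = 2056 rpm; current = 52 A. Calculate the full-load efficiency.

85.3 %

ω = 2π × 2056/60 = 215.3 rad/s; P_out = τω = 103 × 215.3 = 22176 W
P_in = V·I = 500 × 52 = 26000 W
η = P_out / P_in = 22176 / 26000 = 0.853 = 85.3%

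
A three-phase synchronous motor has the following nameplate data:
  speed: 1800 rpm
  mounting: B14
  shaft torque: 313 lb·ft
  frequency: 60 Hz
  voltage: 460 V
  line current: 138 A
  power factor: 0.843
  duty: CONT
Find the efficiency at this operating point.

τ = 313 lb·ft × 1.356 = 424.4 N·m
ω = 2π × 1800/60 = 188.5 rad/s; P_out = τω = 424.4 × 188.5 = 79999 W
P_in = √3·V_L·I_L·cosφ = 1.732 × 460 × 138 × 0.843 = 92686 W
η = P_out / P_in = 79999 / 92686 = 0.863 = 86.3%

86.3 %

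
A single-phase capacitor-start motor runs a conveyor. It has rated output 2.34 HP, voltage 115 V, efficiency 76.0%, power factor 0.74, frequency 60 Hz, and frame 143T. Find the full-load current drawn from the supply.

P_out = 2.34 × 746 = 1746 W
P_in = P_out / η = 1746 / 0.760 = 2297 W
I = P_in / (V·cosφ) = 2297 / (115 × 0.74) = 27 A

27 A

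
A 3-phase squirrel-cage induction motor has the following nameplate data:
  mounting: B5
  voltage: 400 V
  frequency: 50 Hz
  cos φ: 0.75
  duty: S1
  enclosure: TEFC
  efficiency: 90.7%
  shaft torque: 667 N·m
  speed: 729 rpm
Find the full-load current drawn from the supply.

ω = 2π×729/60 = 76.34 rad/s; P_out = τω = 667 × 76.34 = 50919 W
P_in = P_out / η = 50919 / 0.907 = 56140 W
I_L = P_in / (√3·V_L·cosφ) = 56140 / (1.732 × 400 × 0.75) = 108 A

108 A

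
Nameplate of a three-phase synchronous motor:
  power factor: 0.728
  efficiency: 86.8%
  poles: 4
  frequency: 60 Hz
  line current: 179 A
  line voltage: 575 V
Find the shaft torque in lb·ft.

P_in = √3·V·I·cosφ = 1.732 × 575 × 179 × 0.728 = 129778 W
P_out = η·P_in = 0.868 × 129778 = 112647 W
n = n_s = 120×60/4 = 1800 rpm (synchronous)
ω = 2π×1800/60 = 188.5 rad/s
τ = P_out/ω = 112647/188.5 = 597.6 N·m
In lb·ft: 597.6/1.356 = 441 lb·ft

441 lb·ft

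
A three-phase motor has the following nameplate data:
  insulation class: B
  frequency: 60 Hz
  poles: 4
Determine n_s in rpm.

n_s = 120f/p = 120×60/4 = 1800 rpm

1800 rpm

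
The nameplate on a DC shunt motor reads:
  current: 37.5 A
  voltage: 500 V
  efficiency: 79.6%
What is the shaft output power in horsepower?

20 HP

P_in = V·I = 500 × 37.5 = 18750 W
P_out = η·P_in = 0.796 × 18750 = 14925 W
= 14925/746 = 20 HP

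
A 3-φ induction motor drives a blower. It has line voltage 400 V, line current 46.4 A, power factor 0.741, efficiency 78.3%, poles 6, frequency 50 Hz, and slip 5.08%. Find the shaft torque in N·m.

188 N·m

P_in = √3·V·I·cosφ = 1.732 × 400 × 46.4 × 0.741 = 23820 W
P_out = η·P_in = 0.783 × 23820 = 18651 W
n_s = 120×50/6 = 1000 rpm; n = 1000×(1−0.0508) = 949 rpm
ω = 2π×949/60 = 99.38 rad/s
τ = P_out/ω = 18651/99.38 = 188 N·m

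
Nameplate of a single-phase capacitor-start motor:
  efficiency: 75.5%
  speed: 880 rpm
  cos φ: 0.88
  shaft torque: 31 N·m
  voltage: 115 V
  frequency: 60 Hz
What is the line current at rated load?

ω = 2π×880/60 = 92.15 rad/s; P_out = τω = 31 × 92.15 = 2857 W
P_in = P_out / η = 2857 / 0.755 = 3784 W
I = P_in / (V·cosφ) = 3784 / (115 × 0.88) = 37.4 A

37.4 A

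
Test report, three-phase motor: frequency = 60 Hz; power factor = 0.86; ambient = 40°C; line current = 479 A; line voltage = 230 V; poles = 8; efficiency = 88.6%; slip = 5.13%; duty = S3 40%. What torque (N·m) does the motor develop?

P_in = √3·V·I·cosφ = 1.732 × 230 × 479 × 0.86 = 164100 W
P_out = η·P_in = 0.886 × 164100 = 145393 W
n_s = 120×60/8 = 900 rpm; n = 900×(1−0.0513) = 854 rpm
ω = 2π×854/60 = 89.43 rad/s
τ = P_out/ω = 145393/89.43 = 1630 N·m

1630 N·m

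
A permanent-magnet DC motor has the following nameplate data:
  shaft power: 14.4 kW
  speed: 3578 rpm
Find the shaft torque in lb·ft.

ω = 2π × 3578/60 = 374.7 rad/s
τ = P/ω = 14400/374.7 = 38.43 N·m
In lb·ft: 38.43/1.356 = 28.3 lb·ft

28.3 lb·ft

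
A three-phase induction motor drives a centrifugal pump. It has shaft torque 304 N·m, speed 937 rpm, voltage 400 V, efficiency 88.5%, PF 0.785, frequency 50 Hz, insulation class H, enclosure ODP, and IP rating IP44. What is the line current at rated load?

62 A

ω = 2π×937/60 = 98.12 rad/s; P_out = τω = 304 × 98.12 = 29828 W
P_in = P_out / η = 29828 / 0.885 = 33704 W
I_L = P_in / (√3·V_L·cosφ) = 33704 / (1.732 × 400 × 0.785) = 62 A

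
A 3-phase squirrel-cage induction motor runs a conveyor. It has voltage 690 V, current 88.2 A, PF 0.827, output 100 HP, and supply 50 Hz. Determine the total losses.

P_in = √3·V·I·cosφ = 1.732×690×88.2×0.827 = 87171 W
P_out = 100×746 = 74600 W
Losses = P_in − P_out = 87171 − 74600 = 12571 W

12600 W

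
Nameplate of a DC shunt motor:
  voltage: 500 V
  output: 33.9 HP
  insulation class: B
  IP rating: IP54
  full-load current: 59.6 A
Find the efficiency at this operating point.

84.9 %

P_out = 33.9 × 746 = 25289 W
P_in = V·I = 500 × 59.6 = 29800 W
η = P_out / P_in = 25289 / 29800 = 0.849 = 84.9%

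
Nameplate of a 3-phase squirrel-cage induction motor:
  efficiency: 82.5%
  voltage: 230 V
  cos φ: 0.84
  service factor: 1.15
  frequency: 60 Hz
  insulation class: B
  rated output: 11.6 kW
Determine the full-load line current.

42 A

P_out = 11.6 kW = 11600 W
P_in = P_out / η = 11600 / 0.825 = 14061 W
I_L = P_in / (√3·V_L·cosφ) = 14061 / (1.732 × 230 × 0.84) = 42 A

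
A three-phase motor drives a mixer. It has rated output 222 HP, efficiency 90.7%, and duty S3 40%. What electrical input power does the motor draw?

P_out = 222 × 746 = 165612 W
P_in = P_out/η = 165612/0.907 = 182593 W = 183 kW

183 kW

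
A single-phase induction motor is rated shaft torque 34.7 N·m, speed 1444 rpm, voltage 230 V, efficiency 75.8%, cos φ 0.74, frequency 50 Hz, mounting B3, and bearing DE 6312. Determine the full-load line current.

ω = 2π×1444/60 = 151.2 rad/s; P_out = τω = 34.7 × 151.2 = 5247 W
P_in = P_out / η = 5247 / 0.758 = 6922 W
I = P_in / (V·cosφ) = 6922 / (230 × 0.74) = 40.7 A

40.7 A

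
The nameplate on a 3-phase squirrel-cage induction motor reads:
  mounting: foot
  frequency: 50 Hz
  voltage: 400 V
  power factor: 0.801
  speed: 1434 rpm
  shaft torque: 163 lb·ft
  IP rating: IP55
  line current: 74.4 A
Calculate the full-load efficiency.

80.4 %

τ = 163 lb·ft × 1.356 = 221 N·m
ω = 2π × 1434/60 = 150.2 rad/s; P_out = τω = 221 × 150.2 = 33194 W
P_in = √3·V_L·I_L·cosφ = 1.732 × 400 × 74.4 × 0.801 = 41287 W
η = P_out / P_in = 33194 / 41287 = 0.804 = 80.4%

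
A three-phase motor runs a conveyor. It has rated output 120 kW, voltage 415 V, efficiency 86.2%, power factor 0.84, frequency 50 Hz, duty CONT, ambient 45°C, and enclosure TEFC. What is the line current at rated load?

P_out = 120 kW = 120000 W
P_in = P_out / η = 120000 / 0.862 = 139211 W
I_L = P_in / (√3·V_L·cosφ) = 139211 / (1.732 × 415 × 0.84) = 231 A

231 A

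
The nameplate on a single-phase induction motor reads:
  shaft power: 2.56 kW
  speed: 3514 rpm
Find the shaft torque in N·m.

6.96 N·m

ω = 2π × 3514/60 = 368 rad/s
τ = P/ω = 2560/368 = 6.96 N·m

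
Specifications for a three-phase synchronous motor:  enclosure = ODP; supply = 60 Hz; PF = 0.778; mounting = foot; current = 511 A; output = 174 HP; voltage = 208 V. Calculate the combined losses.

P_in = √3·V·I·cosφ = 1.732×208×511×0.778 = 143223 W
P_out = 174×746 = 129804 W
Losses = P_in − P_out = 143223 − 129804 = 13419 W

13.4 kW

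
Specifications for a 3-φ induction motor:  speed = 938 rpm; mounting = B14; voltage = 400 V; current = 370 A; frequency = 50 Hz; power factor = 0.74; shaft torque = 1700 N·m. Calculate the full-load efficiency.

88.0 %

ω = 2π × 938/60 = 98.23 rad/s; P_out = τω = 1700 × 98.23 = 166991 W
P_in = √3·V_L·I_L·cosφ = 1.732 × 400 × 370 × 0.74 = 189689 W
η = P_out / P_in = 166991 / 189689 = 0.880 = 88.0%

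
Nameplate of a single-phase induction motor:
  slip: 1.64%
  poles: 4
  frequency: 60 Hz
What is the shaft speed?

1770 rpm

n_s = 120f/p = 120×60/4 = 1800 rpm
n = n_s(1 − s) = 1800 × (1 − 0.0164) = 1770 rpm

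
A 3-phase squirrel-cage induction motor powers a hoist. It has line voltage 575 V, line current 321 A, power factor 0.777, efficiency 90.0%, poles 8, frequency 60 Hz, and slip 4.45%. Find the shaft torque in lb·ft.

1830 lb·ft

P_in = √3·V·I·cosφ = 1.732 × 575 × 321 × 0.777 = 248394 W
P_out = η·P_in = 0.9 × 248394 = 223555 W
n_s = 120×60/8 = 900 rpm; n = 900×(1−0.0445) = 860 rpm
ω = 2π×860/60 = 90.06 rad/s
τ = P_out/ω = 223555/90.06 = 2482 N·m
In lb·ft: 2482/1.356 = 1830 lb·ft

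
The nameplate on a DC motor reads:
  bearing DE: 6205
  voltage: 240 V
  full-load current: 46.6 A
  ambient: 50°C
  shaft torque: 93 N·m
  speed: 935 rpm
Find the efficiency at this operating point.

ω = 2π × 935/60 = 97.91 rad/s; P_out = τω = 93 × 97.91 = 9106 W
P_in = V·I = 240 × 46.6 = 11184 W
η = P_out / P_in = 9106 / 11184 = 0.814 = 81.4%

81.4 %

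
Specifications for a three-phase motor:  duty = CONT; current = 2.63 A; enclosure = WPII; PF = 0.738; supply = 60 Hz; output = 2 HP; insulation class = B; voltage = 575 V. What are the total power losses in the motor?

441 W

P_in = √3·V·I·cosφ = 1.732×575×2.63×0.738 = 1933 W
P_out = 2×746 = 1492 W
Losses = P_in − P_out = 1933 − 1492 = 441 W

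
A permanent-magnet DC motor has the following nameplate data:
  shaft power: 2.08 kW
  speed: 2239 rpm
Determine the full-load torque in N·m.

ω = 2π × 2239/60 = 234.5 rad/s
τ = P/ω = 2080/234.5 = 8.87 N·m

8.87 N·m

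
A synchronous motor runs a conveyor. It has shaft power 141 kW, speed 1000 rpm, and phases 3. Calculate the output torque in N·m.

1350 N·m

ω = 2π × 1000/60 = 104.7 rad/s
τ = P/ω = 141000/104.7 = 1350 N·m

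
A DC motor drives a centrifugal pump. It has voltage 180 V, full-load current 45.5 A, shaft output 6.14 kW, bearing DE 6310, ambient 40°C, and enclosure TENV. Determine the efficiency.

75.0 %

P_out = 6.14 kW = 6140 W
P_in = V·I = 180 × 45.5 = 8190 W
η = P_out / P_in = 6140 / 8190 = 0.750 = 75.0%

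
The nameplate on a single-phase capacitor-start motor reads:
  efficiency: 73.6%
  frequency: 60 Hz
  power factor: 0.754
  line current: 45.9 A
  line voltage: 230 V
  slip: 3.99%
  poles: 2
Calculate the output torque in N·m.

P_in = V·I·cosφ = 230 × 45.9 × 0.754 = 7960 W
P_out = η·P_in = 0.736 × 7960 = 5859 W
n_s = 120×60/2 = 3600 rpm; n = 3600×(1−0.0399) = 3456 rpm
ω = 2π×3456/60 = 361.9 rad/s
τ = P_out/ω = 5859/361.9 = 16.2 N·m

16.2 N·m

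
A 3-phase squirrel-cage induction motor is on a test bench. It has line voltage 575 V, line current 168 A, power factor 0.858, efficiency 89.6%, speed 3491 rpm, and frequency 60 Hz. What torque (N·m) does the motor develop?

P_in = √3·V·I·cosφ = 1.732 × 575 × 168 × 0.858 = 143553 W
P_out = η·P_in = 0.896 × 143553 = 128623 W
n = 3491 rpm
ω = 2π×3491/60 = 365.6 rad/s
τ = P_out/ω = 128623/365.6 = 352 N·m

352 N·m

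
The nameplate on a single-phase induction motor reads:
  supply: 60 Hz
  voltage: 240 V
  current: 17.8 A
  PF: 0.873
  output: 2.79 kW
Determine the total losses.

939 W

P_in = V·I·cosφ = 240×17.8×0.873 = 3729 W
P_out = 2790 W
Losses = P_in − P_out = 3729 − 2790 = 939 W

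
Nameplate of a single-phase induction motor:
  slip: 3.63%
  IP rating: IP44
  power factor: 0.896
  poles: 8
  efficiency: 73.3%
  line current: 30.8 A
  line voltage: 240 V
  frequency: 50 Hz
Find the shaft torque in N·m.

P_in = V·I·cosφ = 240 × 30.8 × 0.896 = 6623 W
P_out = η·P_in = 0.733 × 6623 = 4855 W
n_s = 120×50/8 = 750 rpm; n = 750×(1−0.0363) = 723 rpm
ω = 2π×723/60 = 75.71 rad/s
τ = P_out/ω = 4855/75.71 = 64.1 N·m

64.1 N·m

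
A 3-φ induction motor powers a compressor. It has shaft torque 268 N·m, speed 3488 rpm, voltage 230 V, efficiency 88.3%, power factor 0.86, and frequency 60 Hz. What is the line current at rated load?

324 A

ω = 2π×3488/60 = 365.3 rad/s; P_out = τω = 268 × 365.3 = 97900 W
P_in = P_out / η = 97900 / 0.883 = 110872 W
I_L = P_in / (√3·V_L·cosφ) = 110872 / (1.732 × 230 × 0.86) = 324 A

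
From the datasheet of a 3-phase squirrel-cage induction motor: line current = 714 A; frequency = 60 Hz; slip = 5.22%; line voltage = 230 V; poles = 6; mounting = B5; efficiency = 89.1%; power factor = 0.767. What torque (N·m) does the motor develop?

P_in = √3·V·I·cosφ = 1.732 × 230 × 714 × 0.767 = 218157 W
P_out = η·P_in = 0.891 × 218157 = 194378 W
n_s = 120×60/6 = 1200 rpm; n = 1200×(1−0.0522) = 1137 rpm
ω = 2π×1137/60 = 119.1 rad/s
τ = P_out/ω = 194378/119.1 = 1630 N·m

1630 N·m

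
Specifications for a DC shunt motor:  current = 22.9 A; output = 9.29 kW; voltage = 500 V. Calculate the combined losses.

2160 W

P_in = V·I = 500×22.9 = 11450 W
P_out = 9290 W
Losses = P_in − P_out = 11450 − 9290 = 2160 W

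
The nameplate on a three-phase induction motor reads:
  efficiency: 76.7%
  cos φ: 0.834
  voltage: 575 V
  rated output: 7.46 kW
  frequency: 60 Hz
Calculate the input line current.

P_out = 7.46 kW = 7460 W
P_in = P_out / η = 7460 / 0.767 = 9726 W
I_L = P_in / (√3·V_L·cosφ) = 9726 / (1.732 × 575 × 0.834) = 11.7 A

11.7 A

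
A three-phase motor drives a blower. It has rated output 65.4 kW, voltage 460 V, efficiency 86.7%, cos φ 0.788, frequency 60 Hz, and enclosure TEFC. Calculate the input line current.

120 A

P_out = 65.4 kW = 65400 W
P_in = P_out / η = 65400 / 0.867 = 75433 W
I_L = P_in / (√3·V_L·cosφ) = 75433 / (1.732 × 460 × 0.788) = 120 A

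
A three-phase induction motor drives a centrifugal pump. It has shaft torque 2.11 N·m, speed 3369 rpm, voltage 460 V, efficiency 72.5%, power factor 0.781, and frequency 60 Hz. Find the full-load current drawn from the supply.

1.65 A

ω = 2π×3369/60 = 352.8 rad/s; P_out = τω = 2.11 × 352.8 = 744 W
P_in = P_out / η = 744 / 0.725 = 1026 W
I_L = P_in / (√3·V_L·cosφ) = 1026 / (1.732 × 460 × 0.781) = 1.65 A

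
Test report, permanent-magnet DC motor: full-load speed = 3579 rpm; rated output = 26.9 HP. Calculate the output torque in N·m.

P_out = 26.9 × 746 = 20067 W
ω = 2π × 3579/60 = 374.8 rad/s
τ = P_out/ω = 20067/374.8 = 53.5 N·m

53.5 N·m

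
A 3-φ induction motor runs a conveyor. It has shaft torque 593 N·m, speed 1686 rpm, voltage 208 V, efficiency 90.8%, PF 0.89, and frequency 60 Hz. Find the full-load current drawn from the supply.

ω = 2π×1686/60 = 176.6 rad/s; P_out = τω = 593 × 176.6 = 104724 W
P_in = P_out / η = 104724 / 0.908 = 115335 W
I_L = P_in / (√3·V_L·cosφ) = 115335 / (1.732 × 208 × 0.89) = 360 A

360 A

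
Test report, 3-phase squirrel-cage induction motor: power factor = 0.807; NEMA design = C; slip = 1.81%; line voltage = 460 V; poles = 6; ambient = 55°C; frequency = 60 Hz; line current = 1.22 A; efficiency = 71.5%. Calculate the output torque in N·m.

P_in = √3·V·I·cosφ = 1.732 × 460 × 1.22 × 0.807 = 784 W
P_out = η·P_in = 0.715 × 784 = 561 W
n_s = 120×60/6 = 1200 rpm; n = 1200×(1−0.0181) = 1178 rpm
ω = 2π×1178/60 = 123.4 rad/s
τ = P_out/ω = 561/123.4 = 4.55 N·m

4.55 N·m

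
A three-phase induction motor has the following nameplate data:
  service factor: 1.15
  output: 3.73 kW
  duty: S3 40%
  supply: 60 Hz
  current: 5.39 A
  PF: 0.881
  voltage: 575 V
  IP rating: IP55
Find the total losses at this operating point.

999 W

P_in = √3·V·I·cosφ = 1.732×575×5.39×0.881 = 4729 W
P_out = 3730 W
Losses = P_in − P_out = 4729 − 3730 = 999 W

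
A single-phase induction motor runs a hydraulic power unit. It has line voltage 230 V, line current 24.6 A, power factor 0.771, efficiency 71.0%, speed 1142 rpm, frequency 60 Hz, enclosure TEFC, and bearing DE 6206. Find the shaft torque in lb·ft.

19.1 lb·ft

P_in = V·I·cosφ = 230 × 24.6 × 0.771 = 4362 W
P_out = η·P_in = 0.71 × 4362 = 3097 W
n = 1142 rpm
ω = 2π×1142/60 = 119.6 rad/s
τ = P_out/ω = 3097/119.6 = 25.89 N·m
In lb·ft: 25.89/1.356 = 19.1 lb·ft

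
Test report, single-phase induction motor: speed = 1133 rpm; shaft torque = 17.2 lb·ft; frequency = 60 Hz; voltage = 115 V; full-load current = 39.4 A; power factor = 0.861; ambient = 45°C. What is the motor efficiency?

τ = 17.2 lb·ft × 1.356 = 23.32 N·m
ω = 2π × 1133/60 = 118.6 rad/s; P_out = τω = 23.32 × 118.6 = 2766 W
P_in = V·I·cosφ = 115 × 39.4 × 0.861 = 3901 W
η = P_out / P_in = 2766 / 3901 = 0.709 = 70.9%

70.9 %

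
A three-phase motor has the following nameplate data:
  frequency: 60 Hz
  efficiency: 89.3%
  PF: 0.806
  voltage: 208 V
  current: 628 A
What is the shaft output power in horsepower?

P_in = √3·V·I·cosφ = 1.732 × 208 × 628 × 0.806 = 182350 W
P_out = η·P_in = 0.893 × 182350 = 162839 W
= 162839/746 = 218 HP

218 HP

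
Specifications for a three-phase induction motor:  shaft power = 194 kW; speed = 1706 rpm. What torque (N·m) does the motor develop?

1090 N·m

ω = 2π × 1706/60 = 178.7 rad/s
τ = P/ω = 194000/178.7 = 1090 N·m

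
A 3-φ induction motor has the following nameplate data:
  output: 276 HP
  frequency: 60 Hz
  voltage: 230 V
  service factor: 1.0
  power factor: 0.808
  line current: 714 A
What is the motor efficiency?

P_out = 276 × 746 = 205896 W
P_in = √3·V_L·I_L·cosφ = 1.732 × 230 × 714 × 0.808 = 229819 W
η = P_out / P_in = 205896 / 229819 = 0.896 = 89.6%

89.6 %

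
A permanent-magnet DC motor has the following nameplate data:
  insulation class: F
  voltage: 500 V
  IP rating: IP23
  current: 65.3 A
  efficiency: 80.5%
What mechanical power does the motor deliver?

26.3 kW

P_in = V·I = 500 × 65.3 = 32650 W
P_out = η·P_in = 0.805 × 32650 = 26283 W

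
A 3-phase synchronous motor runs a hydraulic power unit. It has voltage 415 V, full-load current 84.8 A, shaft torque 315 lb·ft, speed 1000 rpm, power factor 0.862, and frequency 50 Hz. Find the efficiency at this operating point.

85.1 %

τ = 315 lb·ft × 1.356 = 427.1 N·m
ω = 2π × 1000/60 = 104.7 rad/s; P_out = τω = 427.1 × 104.7 = 44717 W
P_in = √3·V_L·I_L·cosφ = 1.732 × 415 × 84.8 × 0.862 = 52541 W
η = P_out / P_in = 44717 / 52541 = 0.851 = 85.1%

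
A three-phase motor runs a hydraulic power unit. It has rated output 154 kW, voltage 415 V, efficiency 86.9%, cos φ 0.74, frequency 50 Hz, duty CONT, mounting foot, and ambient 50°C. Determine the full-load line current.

P_out = 154 kW = 154000 W
P_in = P_out / η = 154000 / 0.869 = 177215 W
I_L = P_in / (√3·V_L·cosφ) = 177215 / (1.732 × 415 × 0.74) = 333 A

333 A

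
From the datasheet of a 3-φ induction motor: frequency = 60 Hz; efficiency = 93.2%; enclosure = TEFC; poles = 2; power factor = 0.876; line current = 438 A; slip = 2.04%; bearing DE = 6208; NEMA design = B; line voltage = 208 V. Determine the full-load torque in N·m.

P_in = √3·V·I·cosφ = 1.732 × 208 × 438 × 0.876 = 138226 W
P_out = η·P_in = 0.932 × 138226 = 128827 W
n_s = 120×60/2 = 3600 rpm; n = 3600×(1−0.0204) = 3527 rpm
ω = 2π×3527/60 = 369.3 rad/s
τ = P_out/ω = 128827/369.3 = 349 N·m

349 N·m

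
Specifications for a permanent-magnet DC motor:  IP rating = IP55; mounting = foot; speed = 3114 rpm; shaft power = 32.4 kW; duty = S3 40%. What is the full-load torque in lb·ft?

73.3 lb·ft

ω = 2π × 3114/60 = 326.1 rad/s
τ = P/ω = 32400/326.1 = 99.36 N·m
In lb·ft: 99.36/1.356 = 73.3 lb·ft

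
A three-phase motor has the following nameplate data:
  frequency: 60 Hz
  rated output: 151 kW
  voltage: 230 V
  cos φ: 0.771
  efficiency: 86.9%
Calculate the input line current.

P_out = 151 kW = 151000 W
P_in = P_out / η = 151000 / 0.869 = 173763 W
I_L = P_in / (√3·V_L·cosφ) = 173763 / (1.732 × 230 × 0.771) = 566 A

566 A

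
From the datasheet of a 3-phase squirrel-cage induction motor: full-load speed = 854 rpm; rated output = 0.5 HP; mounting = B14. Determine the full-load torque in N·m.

P_out = 0.5 × 746 = 373 W
ω = 2π × 854/60 = 89.43 rad/s
τ = P_out/ω = 373/89.43 = 4.17 N·m

4.17 N·m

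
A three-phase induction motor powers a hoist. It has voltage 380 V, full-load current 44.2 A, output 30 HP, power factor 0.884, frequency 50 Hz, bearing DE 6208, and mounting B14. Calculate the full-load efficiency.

87.0 %

P_out = 30 × 746 = 22380 W
P_in = √3·V_L·I_L·cosφ = 1.732 × 380 × 44.2 × 0.884 = 25716 W
η = P_out / P_in = 22380 / 25716 = 0.870 = 87.0%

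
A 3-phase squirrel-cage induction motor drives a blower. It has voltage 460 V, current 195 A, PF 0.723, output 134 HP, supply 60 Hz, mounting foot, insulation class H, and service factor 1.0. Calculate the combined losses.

P_in = √3·V·I·cosφ = 1.732×460×195×0.723 = 112326 W
P_out = 134×746 = 99964 W
Losses = P_in − P_out = 112326 − 99964 = 12362 W

12.4 kW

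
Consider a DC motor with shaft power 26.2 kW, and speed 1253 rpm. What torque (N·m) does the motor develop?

200 N·m

ω = 2π × 1253/60 = 131.2 rad/s
τ = P/ω = 26200/131.2 = 200 N·m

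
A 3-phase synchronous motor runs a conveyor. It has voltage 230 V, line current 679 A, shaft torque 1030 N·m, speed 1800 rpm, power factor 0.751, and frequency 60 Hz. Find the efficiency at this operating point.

95.6 %

ω = 2π × 1800/60 = 188.5 rad/s; P_out = τω = 1030 × 188.5 = 194155 W
P_in = √3·V_L·I_L·cosφ = 1.732 × 230 × 679 × 0.751 = 203135 W
η = P_out / P_in = 194155 / 203135 = 0.956 = 95.6%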